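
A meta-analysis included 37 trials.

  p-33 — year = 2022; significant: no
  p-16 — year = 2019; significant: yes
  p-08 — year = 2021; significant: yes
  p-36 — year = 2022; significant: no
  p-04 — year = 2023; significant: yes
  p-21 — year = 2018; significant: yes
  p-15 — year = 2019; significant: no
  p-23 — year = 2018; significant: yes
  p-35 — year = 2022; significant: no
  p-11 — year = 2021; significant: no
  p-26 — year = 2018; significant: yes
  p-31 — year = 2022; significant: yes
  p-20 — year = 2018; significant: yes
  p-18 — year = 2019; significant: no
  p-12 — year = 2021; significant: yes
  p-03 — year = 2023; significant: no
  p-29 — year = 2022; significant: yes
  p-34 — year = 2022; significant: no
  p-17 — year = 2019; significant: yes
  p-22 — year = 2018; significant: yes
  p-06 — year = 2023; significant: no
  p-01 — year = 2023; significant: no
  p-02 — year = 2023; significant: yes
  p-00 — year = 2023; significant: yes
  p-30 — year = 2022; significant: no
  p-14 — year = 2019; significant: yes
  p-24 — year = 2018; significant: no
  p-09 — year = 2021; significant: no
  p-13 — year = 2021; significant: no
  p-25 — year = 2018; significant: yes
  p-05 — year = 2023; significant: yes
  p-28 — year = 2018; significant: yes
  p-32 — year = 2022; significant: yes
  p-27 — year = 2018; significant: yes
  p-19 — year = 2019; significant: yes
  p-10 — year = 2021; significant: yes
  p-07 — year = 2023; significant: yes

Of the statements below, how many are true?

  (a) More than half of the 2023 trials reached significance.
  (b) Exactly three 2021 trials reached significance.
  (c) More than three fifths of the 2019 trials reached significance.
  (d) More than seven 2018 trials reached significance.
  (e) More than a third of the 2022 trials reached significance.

(a) 2023: |A| = 8, |A ∩ B| = 5; needs |A ∩ B| > |A ∖ B| — true.
(b) 2021: |A| = 6, |A ∩ B| = 3; needs |A ∩ B| = 3 — true.
(c) 2019: |A| = 6, |A ∩ B| = 4; needs |A ∩ B| / |A| > 3/5 — true.
(d) 2018: |A| = 9, |A ∩ B| = 8; needs |A ∩ B| > 7 — true.
(e) 2022: |A| = 8, |A ∩ B| = 3; needs |A ∩ B| / |A| > 1/3 — true.

5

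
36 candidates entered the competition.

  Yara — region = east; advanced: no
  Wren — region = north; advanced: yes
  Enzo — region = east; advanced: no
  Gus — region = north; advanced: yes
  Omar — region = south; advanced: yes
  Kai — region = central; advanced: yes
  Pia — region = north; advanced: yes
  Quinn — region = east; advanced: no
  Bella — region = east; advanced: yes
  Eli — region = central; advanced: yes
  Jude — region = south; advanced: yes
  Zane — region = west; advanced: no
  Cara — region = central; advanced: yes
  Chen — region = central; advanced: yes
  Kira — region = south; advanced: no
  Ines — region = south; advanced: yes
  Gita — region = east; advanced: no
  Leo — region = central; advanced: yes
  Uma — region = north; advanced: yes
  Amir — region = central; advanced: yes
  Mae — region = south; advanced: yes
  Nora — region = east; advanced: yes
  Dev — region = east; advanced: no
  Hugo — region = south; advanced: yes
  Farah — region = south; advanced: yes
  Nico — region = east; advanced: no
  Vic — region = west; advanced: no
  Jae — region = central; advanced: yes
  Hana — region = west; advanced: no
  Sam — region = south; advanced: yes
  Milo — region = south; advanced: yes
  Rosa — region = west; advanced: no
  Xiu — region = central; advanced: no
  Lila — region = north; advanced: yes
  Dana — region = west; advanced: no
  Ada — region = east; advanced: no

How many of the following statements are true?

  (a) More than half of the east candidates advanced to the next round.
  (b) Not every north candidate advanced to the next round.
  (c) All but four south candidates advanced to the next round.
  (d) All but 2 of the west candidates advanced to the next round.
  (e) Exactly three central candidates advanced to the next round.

0

(a) east: |A| = 9, |A ∩ B| = 2; needs |A ∩ B| > |A ∖ B| — false.
(b) north: |A| = 5, |A ∩ B| = 5; needs A ⊄ B (|A ∖ B| ≥ 1) — false.
(c) south: |A| = 9, |A ∩ B| = 8; needs |A ∖ B| = 4 — false.
(d) west: |A| = 5, |A ∩ B| = 0; needs |A ∖ B| = 2 — false.
(e) central: |A| = 8, |A ∩ B| = 7; needs |A ∩ B| = 3 — false.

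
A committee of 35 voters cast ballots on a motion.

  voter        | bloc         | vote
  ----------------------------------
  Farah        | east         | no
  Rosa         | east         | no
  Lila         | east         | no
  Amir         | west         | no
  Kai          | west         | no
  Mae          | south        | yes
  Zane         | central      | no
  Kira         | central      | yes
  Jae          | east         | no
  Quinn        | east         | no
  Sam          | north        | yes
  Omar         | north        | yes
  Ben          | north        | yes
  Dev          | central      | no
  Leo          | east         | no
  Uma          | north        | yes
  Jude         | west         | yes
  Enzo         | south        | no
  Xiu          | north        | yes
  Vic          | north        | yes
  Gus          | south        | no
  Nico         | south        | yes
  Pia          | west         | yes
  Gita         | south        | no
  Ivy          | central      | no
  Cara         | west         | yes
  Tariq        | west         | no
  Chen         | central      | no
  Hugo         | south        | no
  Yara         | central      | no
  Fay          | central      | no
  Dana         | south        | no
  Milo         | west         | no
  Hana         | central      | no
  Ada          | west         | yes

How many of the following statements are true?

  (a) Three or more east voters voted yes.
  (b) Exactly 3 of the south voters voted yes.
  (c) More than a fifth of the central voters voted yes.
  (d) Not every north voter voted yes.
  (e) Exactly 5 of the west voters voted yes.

0

(a) east: |A| = 6, |A ∩ B| = 0; needs |A ∩ B| ≥ 3 — false.
(b) south: |A| = 7, |A ∩ B| = 2; needs |A ∩ B| = 3 — false.
(c) central: |A| = 8, |A ∩ B| = 1; needs |A ∩ B| / |A| > 1/5 — false.
(d) north: |A| = 6, |A ∩ B| = 6; needs A ⊄ B (|A ∖ B| ≥ 1) — false.
(e) west: |A| = 8, |A ∩ B| = 4; needs |A ∩ B| = 5 — false.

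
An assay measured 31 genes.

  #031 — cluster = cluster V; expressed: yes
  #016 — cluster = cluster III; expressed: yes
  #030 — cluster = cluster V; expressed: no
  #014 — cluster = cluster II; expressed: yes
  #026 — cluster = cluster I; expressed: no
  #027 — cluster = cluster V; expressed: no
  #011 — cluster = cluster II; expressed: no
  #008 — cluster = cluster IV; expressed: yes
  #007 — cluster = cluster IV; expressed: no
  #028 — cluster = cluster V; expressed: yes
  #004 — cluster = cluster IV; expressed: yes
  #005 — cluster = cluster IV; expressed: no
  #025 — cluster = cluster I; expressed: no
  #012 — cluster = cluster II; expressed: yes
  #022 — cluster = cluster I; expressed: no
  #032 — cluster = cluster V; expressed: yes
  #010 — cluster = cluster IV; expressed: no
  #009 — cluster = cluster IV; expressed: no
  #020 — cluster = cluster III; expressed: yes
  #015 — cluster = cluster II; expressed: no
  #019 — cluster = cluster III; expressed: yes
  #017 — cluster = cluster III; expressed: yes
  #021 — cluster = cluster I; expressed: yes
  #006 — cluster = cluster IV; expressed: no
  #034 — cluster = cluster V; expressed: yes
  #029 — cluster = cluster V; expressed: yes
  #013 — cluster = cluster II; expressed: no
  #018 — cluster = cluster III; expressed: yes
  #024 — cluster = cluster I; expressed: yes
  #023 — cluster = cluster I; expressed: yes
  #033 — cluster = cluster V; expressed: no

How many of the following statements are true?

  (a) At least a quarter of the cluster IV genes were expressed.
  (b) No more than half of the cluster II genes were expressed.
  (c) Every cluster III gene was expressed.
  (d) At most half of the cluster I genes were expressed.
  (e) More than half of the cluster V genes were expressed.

(a) cluster IV: |A| = 7, |A ∩ B| = 2; needs |A ∩ B| / |A| ≥ 1/4 — true.
(b) cluster II: |A| = 5, |A ∩ B| = 2; needs |A ∩ B| ≤ |A ∖ B| — true.
(c) cluster III: |A| = 5, |A ∩ B| = 5; needs A ⊆ B, i.e. every element of A is in B (|A ∖ B| = 0) — true.
(d) cluster I: |A| = 6, |A ∩ B| = 3; needs |A ∩ B| ≤ |A ∖ B| — true.
(e) cluster V: |A| = 8, |A ∩ B| = 5; needs |A ∩ B| > |A ∖ B| — true.

5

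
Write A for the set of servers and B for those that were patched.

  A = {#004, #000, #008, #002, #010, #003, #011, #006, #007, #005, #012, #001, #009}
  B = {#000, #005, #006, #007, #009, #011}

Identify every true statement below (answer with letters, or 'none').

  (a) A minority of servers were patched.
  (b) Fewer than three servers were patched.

|A| = 13, |A ∩ B| = 6, |A ∖ B| = 7.
(a) |A ∩ B| < |A ∖ B|: holds.
(b) |A ∩ B| < 3: fails.

(a)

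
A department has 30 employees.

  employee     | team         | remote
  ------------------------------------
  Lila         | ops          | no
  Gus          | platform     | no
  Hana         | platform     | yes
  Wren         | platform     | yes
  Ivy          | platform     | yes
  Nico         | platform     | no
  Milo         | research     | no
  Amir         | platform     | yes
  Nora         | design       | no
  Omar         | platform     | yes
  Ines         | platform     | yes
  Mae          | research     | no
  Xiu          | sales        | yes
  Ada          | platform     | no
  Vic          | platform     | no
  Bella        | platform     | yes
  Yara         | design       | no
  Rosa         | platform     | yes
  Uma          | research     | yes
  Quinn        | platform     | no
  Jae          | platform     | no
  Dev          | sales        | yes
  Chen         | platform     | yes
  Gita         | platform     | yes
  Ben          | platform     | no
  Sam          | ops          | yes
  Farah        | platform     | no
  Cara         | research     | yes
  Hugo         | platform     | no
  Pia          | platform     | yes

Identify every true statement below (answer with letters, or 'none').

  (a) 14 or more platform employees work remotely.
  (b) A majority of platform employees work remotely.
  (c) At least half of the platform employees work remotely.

|A| = 20, |A ∩ B| = 11, |A ∖ B| = 9.
(a) |A ∩ B| ≥ 14: fails.
(b) |A ∩ B| > |A ∖ B|: holds.
(c) |A ∩ B| ≥ |A ∖ B|: holds.

(b), (c)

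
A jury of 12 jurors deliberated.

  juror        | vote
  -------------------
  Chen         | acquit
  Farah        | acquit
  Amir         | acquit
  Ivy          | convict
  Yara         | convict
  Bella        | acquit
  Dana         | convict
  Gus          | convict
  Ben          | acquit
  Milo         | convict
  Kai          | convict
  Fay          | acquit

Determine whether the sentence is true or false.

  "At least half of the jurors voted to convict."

The determiner here denotes the relation: |A ∩ B| ≥ |A ∖ B|.
A (the restrictor) = {Chen, Farah, Amir, Ivy, Yara, Bella, Dana, Gus, Ben, Milo, Kai, Fay}, |A| = 12.
A ∩ B = {Ivy, Yara, Dana, Gus, Milo, Kai}, so |A ∩ B| = 6.
A ∖ B = {Chen, Farah, Amir, Bella, Ben, Fay}, so |A ∖ B| = 6.
6 = 6, so the statement is true.

True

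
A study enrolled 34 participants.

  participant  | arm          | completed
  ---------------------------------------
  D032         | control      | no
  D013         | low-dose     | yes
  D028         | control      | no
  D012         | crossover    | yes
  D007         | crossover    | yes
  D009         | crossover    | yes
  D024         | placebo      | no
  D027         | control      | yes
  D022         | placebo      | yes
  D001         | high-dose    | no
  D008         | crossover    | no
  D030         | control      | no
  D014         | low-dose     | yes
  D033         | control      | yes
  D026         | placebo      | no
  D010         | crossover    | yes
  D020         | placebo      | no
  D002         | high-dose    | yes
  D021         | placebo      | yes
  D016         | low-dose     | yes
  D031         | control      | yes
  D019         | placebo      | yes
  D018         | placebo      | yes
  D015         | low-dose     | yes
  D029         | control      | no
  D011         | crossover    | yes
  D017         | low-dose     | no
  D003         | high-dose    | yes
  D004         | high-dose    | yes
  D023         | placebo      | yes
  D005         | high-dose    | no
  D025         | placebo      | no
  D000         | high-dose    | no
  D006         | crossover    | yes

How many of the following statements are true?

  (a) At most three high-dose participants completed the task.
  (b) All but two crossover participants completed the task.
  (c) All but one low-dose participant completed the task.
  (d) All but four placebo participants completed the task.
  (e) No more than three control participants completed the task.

(a) high-dose: |A| = 6, |A ∩ B| = 3; needs |A ∩ B| ≤ 3 — true.
(b) crossover: |A| = 7, |A ∩ B| = 6; needs |A ∖ B| = 2 — false.
(c) low-dose: |A| = 5, |A ∩ B| = 4; needs |A ∖ B| = 1 — true.
(d) placebo: |A| = 9, |A ∩ B| = 5; needs |A ∖ B| = 4 — true.
(e) control: |A| = 7, |A ∩ B| = 3; needs |A ∩ B| ≤ 3 — true.

4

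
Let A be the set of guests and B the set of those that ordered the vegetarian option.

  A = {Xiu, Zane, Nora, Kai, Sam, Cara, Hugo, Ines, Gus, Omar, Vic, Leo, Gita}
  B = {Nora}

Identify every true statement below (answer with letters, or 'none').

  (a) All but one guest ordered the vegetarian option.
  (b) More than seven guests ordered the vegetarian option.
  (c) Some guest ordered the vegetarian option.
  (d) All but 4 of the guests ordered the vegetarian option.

|A| = 13, |A ∩ B| = 1, |A ∖ B| = 12.
(a) |A ∖ B| = 1: fails.
(b) |A ∩ B| > 7: fails.
(c) A ∩ B ≠ ∅ (|A ∩ B| ≥ 1): holds.
(d) |A ∖ B| = 4: fails.

(c)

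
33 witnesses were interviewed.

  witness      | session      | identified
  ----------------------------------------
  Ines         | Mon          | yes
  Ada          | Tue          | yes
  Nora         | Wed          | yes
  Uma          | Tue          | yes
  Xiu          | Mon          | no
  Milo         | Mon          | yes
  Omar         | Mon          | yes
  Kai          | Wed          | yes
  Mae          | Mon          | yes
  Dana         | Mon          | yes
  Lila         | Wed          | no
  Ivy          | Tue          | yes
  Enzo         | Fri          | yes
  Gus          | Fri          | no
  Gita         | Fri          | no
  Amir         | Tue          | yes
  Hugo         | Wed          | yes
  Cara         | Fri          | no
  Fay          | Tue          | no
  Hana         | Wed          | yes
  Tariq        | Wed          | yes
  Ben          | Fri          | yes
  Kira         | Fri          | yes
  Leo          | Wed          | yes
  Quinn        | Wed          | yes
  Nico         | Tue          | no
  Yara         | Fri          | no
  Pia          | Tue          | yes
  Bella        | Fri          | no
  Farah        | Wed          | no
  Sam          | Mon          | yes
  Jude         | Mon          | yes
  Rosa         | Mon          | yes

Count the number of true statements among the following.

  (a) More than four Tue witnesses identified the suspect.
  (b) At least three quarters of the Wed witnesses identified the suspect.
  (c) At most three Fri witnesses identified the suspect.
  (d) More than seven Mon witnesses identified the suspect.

4

(a) Tue: |A| = 7, |A ∩ B| = 5; needs |A ∩ B| > 4 — true.
(b) Wed: |A| = 9, |A ∩ B| = 7; needs |A ∩ B| / |A| ≥ 3/4 — true.
(c) Fri: |A| = 8, |A ∩ B| = 3; needs |A ∩ B| ≤ 3 — true.
(d) Mon: |A| = 9, |A ∩ B| = 8; needs |A ∩ B| > 7 — true.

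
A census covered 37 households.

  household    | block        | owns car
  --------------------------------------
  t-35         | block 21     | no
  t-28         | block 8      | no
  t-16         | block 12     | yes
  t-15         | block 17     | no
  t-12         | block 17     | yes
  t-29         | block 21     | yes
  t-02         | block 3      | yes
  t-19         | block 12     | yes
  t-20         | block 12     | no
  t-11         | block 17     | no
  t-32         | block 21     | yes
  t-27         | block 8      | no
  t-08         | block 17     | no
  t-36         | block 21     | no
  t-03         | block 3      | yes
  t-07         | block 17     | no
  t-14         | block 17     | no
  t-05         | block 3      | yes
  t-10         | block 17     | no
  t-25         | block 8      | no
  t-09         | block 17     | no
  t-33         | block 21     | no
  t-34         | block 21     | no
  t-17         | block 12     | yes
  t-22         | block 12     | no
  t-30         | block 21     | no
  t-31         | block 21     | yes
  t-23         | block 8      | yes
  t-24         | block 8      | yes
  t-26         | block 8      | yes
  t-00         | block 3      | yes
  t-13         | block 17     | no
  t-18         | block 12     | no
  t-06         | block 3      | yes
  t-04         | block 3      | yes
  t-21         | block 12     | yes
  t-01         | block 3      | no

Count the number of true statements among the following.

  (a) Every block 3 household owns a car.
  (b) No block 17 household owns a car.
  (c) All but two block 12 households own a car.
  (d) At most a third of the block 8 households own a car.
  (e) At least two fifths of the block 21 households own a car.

0

(a) block 3: |A| = 7, |A ∩ B| = 6; needs A ⊆ B, i.e. every element of A is in B (|A ∖ B| = 0) — false.
(b) block 17: |A| = 9, |A ∩ B| = 1; needs A ∩ B = ∅ (|A ∩ B| = 0) — false.
(c) block 12: |A| = 7, |A ∩ B| = 4; needs |A ∖ B| = 2 — false.
(d) block 8: |A| = 6, |A ∩ B| = 3; needs |A ∩ B| / |A| ≤ 1/3 — false.
(e) block 21: |A| = 8, |A ∩ B| = 3; needs |A ∩ B| / |A| ≥ 2/5 — false.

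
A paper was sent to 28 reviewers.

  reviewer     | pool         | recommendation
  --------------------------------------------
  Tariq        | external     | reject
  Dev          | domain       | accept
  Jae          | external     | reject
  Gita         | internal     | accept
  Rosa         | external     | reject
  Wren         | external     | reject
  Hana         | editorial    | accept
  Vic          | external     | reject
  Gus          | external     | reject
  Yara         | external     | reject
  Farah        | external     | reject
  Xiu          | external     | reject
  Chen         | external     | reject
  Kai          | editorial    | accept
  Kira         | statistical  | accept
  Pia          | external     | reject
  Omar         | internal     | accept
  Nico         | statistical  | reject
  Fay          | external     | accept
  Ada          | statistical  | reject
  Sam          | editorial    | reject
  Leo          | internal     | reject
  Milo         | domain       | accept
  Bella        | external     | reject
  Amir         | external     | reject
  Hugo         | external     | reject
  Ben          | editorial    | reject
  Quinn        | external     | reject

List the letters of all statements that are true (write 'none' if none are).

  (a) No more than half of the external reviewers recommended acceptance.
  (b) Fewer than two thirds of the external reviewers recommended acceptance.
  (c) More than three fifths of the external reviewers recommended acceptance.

(a), (b)

|A| = 16, |A ∩ B| = 1, |A ∖ B| = 15.
(a) |A ∩ B| ≤ |A ∖ B|: holds.
(b) |A ∩ B| / |A| < 2/3: holds.
(c) |A ∩ B| / |A| > 3/5: fails.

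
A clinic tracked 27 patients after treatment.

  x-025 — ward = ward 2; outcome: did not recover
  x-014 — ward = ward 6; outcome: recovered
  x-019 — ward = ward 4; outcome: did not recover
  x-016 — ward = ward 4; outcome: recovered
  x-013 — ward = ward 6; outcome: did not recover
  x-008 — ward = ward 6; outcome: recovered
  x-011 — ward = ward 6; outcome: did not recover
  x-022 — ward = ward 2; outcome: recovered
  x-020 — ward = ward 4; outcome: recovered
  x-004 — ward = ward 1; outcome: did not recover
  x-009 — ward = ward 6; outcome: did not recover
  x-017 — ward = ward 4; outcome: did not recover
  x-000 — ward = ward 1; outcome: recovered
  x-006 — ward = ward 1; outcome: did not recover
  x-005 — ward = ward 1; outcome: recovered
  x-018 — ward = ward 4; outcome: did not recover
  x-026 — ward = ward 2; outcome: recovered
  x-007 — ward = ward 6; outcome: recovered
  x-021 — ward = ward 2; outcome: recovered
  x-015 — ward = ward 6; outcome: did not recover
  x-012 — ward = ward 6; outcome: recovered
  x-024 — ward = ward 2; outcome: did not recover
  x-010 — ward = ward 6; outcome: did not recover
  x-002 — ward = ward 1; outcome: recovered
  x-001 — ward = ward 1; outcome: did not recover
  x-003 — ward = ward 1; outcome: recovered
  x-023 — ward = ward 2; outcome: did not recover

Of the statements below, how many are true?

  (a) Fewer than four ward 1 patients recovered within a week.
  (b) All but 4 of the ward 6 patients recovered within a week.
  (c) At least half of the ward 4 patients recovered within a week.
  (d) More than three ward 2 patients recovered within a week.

(a) ward 1: |A| = 7, |A ∩ B| = 4; needs |A ∩ B| < 4 — false.
(b) ward 6: |A| = 9, |A ∩ B| = 4; needs |A ∖ B| = 4 — false.
(c) ward 4: |A| = 5, |A ∩ B| = 2; needs |A ∩ B| ≥ |A ∖ B| — false.
(d) ward 2: |A| = 6, |A ∩ B| = 3; needs |A ∩ B| > 3 — false.

0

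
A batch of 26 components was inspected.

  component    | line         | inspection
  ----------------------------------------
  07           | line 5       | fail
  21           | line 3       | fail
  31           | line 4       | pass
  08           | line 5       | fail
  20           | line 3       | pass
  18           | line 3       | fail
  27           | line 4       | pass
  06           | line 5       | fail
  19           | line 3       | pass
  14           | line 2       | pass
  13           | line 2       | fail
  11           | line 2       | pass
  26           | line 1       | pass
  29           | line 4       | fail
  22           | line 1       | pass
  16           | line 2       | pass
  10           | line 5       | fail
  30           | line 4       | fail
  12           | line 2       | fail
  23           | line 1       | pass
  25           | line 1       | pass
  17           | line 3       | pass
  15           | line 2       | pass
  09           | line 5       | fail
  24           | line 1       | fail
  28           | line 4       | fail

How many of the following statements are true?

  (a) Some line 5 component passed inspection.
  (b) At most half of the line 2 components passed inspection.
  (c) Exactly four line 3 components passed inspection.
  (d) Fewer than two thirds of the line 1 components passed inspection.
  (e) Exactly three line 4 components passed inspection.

0

(a) line 5: |A| = 5, |A ∩ B| = 0; needs A ∩ B ≠ ∅ (|A ∩ B| ≥ 1) — false.
(b) line 2: |A| = 6, |A ∩ B| = 4; needs |A ∩ B| ≤ |A ∖ B| — false.
(c) line 3: |A| = 5, |A ∩ B| = 3; needs |A ∩ B| = 4 — false.
(d) line 1: |A| = 5, |A ∩ B| = 4; needs |A ∩ B| / |A| < 2/3 — false.
(e) line 4: |A| = 5, |A ∩ B| = 2; needs |A ∩ B| = 3 — false.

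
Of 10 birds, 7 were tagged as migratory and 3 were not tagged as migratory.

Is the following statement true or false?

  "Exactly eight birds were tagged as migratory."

'Exactly eight birds were tagged as migratory' holds iff |A ∩ B| = 8.
|A| = 10, |A ∩ B| = 7, |A ∖ B| = 3.
|A ∩ B| = 7, so the statement is false.

False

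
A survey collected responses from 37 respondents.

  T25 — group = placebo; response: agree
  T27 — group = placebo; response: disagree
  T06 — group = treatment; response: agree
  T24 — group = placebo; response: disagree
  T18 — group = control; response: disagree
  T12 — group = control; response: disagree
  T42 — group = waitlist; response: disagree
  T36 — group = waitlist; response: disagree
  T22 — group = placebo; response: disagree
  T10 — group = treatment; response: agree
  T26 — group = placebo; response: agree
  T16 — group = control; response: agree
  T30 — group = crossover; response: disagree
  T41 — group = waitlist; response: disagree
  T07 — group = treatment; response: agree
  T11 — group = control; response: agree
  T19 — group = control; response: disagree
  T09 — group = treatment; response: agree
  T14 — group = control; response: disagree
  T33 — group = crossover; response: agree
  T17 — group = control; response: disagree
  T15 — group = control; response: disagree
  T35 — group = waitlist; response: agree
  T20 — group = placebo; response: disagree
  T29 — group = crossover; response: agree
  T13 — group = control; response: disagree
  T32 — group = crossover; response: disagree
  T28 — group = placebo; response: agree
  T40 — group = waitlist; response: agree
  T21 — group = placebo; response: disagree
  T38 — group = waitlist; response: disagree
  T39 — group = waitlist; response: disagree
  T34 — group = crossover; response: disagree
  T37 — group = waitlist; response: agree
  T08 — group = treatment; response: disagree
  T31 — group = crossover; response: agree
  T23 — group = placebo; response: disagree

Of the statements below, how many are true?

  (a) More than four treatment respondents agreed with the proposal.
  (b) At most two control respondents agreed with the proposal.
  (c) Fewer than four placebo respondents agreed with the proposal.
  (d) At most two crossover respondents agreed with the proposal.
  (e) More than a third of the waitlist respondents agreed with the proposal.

3

(a) treatment: |A| = 5, |A ∩ B| = 4; needs |A ∩ B| > 4 — false.
(b) control: |A| = 9, |A ∩ B| = 2; needs |A ∩ B| ≤ 2 — true.
(c) placebo: |A| = 9, |A ∩ B| = 3; needs |A ∩ B| < 4 — true.
(d) crossover: |A| = 6, |A ∩ B| = 3; needs |A ∩ B| ≤ 2 — false.
(e) waitlist: |A| = 8, |A ∩ B| = 3; needs |A ∩ B| / |A| > 1/3 — true.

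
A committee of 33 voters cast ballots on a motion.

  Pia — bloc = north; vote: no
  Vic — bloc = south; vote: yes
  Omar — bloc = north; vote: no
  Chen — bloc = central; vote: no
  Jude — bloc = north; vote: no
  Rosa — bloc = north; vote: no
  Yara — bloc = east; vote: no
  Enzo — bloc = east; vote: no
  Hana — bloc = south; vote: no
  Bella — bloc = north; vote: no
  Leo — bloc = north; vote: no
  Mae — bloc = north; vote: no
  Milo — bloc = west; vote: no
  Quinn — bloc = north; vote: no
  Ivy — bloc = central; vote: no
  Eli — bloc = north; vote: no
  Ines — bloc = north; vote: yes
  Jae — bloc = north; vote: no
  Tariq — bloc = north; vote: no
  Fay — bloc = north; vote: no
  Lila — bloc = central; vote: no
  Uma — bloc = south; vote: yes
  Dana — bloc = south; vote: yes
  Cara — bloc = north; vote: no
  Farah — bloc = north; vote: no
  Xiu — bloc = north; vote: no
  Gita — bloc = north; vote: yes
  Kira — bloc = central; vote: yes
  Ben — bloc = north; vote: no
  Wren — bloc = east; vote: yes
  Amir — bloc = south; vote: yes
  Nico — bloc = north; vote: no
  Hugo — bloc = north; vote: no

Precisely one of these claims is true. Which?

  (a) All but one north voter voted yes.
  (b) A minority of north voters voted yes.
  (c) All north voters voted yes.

|A| = 20, |A ∩ B| = 2, |A ∖ B| = 18.
(a) requires |A ∖ B| = 1: false.
(b) requires |A ∩ B| < |A ∖ B|: true.
(c) requires A ⊆ B, i.e. every element of A is in B (|A ∖ B| = 0): false.

(b)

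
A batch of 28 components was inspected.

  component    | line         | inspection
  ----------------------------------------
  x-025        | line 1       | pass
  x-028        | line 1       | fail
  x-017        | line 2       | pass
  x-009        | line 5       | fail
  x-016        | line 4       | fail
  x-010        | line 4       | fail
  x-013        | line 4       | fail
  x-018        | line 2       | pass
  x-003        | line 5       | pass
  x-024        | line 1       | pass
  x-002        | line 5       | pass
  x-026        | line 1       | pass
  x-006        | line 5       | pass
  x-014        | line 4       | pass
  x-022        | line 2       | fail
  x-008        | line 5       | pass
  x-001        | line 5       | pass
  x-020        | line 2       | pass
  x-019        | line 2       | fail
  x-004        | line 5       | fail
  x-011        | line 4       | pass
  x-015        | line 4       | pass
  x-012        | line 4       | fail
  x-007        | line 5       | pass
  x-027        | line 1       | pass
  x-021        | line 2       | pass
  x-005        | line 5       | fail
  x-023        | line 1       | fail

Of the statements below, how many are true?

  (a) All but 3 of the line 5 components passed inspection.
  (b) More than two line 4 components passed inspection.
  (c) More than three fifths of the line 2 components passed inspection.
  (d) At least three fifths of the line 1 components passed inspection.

(a) line 5: |A| = 9, |A ∩ B| = 6; needs |A ∖ B| = 3 — true.
(b) line 4: |A| = 7, |A ∩ B| = 3; needs |A ∩ B| > 2 — true.
(c) line 2: |A| = 6, |A ∩ B| = 4; needs |A ∩ B| / |A| > 3/5 — true.
(d) line 1: |A| = 6, |A ∩ B| = 4; needs |A ∩ B| / |A| ≥ 3/5 — true.

4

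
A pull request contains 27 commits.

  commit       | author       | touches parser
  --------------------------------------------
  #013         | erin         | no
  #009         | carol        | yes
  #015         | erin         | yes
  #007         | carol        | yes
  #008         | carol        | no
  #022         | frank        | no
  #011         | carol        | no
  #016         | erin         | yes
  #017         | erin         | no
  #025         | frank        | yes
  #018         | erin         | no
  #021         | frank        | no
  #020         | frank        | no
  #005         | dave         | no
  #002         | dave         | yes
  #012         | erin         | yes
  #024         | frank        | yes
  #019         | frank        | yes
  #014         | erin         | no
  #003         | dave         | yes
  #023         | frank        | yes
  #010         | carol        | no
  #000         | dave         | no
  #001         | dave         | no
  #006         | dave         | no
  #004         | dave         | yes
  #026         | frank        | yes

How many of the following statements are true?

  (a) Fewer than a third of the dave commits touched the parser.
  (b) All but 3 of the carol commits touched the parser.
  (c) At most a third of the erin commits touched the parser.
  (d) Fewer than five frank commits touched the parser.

1

(a) dave: |A| = 7, |A ∩ B| = 3; needs |A ∩ B| / |A| < 1/3 — false.
(b) carol: |A| = 5, |A ∩ B| = 2; needs |A ∖ B| = 3 — true.
(c) erin: |A| = 7, |A ∩ B| = 3; needs |A ∩ B| / |A| ≤ 1/3 — false.
(d) frank: |A| = 8, |A ∩ B| = 5; needs |A ∩ B| < 5 — false.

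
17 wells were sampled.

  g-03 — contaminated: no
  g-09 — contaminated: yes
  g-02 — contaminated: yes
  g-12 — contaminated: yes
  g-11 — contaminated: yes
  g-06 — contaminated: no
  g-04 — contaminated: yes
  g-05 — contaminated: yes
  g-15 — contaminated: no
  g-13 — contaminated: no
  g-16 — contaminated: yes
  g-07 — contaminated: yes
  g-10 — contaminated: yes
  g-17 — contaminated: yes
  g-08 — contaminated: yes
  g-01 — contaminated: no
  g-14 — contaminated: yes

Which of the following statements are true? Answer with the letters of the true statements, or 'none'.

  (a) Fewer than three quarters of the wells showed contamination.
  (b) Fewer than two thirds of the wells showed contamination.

|A| = 17, |A ∩ B| = 12, |A ∖ B| = 5.
(a) |A ∩ B| / |A| < 3/4: holds.
(b) |A ∩ B| / |A| < 2/3: fails.

(a)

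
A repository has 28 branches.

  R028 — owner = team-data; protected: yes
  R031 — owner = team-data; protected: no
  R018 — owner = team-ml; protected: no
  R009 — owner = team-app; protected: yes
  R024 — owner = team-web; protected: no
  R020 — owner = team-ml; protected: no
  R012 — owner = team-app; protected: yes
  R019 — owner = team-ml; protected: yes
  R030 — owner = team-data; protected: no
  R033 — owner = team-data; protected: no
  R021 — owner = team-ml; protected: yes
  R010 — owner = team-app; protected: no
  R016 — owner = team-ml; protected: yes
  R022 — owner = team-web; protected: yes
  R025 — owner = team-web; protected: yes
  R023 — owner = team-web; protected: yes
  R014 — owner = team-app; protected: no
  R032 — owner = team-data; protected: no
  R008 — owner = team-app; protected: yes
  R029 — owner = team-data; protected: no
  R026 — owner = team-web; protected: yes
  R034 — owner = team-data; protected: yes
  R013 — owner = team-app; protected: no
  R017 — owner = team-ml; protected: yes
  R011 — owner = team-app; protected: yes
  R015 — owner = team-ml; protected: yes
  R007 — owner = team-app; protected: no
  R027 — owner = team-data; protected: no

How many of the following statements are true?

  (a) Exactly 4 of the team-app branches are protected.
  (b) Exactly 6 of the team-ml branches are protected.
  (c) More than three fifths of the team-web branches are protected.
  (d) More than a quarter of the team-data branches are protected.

(a) team-app: |A| = 8, |A ∩ B| = 4; needs |A ∩ B| = 4 — true.
(b) team-ml: |A| = 7, |A ∩ B| = 5; needs |A ∩ B| = 6 — false.
(c) team-web: |A| = 5, |A ∩ B| = 4; needs |A ∩ B| / |A| > 3/5 — true.
(d) team-data: |A| = 8, |A ∩ B| = 2; needs |A ∩ B| / |A| > 1/4 — false.

2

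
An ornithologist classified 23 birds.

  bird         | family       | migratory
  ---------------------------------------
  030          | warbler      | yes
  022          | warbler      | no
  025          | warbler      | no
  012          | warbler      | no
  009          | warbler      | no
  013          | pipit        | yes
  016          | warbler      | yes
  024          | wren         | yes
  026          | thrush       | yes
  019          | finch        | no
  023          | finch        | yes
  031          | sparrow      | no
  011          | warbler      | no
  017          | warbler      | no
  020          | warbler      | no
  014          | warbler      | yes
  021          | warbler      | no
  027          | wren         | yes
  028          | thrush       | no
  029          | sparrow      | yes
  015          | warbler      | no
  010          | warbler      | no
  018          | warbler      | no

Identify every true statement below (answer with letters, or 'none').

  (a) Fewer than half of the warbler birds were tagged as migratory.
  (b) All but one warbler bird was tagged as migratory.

|A| = 14, |A ∩ B| = 3, |A ∖ B| = 11.
(a) |A ∩ B| < |A ∖ B|: holds.
(b) |A ∖ B| = 1: fails.

(a)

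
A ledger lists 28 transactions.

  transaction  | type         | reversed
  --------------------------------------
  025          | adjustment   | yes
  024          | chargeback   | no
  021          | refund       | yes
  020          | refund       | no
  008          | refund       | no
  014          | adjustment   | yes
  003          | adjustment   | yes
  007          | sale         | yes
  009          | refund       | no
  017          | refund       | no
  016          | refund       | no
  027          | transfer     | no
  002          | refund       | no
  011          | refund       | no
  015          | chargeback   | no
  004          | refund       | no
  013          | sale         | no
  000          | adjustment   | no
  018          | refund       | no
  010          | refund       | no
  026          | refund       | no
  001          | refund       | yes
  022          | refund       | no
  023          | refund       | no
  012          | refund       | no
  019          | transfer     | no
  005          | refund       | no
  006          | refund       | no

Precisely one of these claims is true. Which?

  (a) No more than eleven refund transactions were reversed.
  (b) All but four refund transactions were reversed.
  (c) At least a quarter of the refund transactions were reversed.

|A| = 18, |A ∩ B| = 2, |A ∖ B| = 16.
(a) requires |A ∩ B| ≤ 11: true.
(b) requires |A ∖ B| = 4: false.
(c) requires |A ∩ B| / |A| ≥ 1/4: false.

(a)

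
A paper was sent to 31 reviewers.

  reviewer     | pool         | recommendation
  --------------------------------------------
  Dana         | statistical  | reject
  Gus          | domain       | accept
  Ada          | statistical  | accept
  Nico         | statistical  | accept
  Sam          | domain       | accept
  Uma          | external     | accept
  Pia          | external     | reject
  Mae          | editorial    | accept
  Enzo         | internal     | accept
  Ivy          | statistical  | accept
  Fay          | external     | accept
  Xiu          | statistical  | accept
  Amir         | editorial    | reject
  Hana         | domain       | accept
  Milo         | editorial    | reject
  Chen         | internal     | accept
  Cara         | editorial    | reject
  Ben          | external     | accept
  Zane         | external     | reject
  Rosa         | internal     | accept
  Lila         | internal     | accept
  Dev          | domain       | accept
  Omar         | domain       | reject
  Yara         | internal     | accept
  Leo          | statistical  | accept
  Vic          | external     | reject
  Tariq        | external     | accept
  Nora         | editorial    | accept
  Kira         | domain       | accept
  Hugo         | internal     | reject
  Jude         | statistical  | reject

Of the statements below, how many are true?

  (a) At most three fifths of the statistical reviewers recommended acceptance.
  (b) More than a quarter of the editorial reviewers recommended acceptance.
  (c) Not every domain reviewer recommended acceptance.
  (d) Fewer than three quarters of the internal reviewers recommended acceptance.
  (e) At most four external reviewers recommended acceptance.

3

(a) statistical: |A| = 7, |A ∩ B| = 5; needs |A ∩ B| / |A| ≤ 3/5 — false.
(b) editorial: |A| = 5, |A ∩ B| = 2; needs |A ∩ B| / |A| > 1/4 — true.
(c) domain: |A| = 6, |A ∩ B| = 5; needs A ⊄ B (|A ∖ B| ≥ 1) — true.
(d) internal: |A| = 6, |A ∩ B| = 5; needs |A ∩ B| / |A| < 3/4 — false.
(e) external: |A| = 7, |A ∩ B| = 4; needs |A ∩ B| ≤ 4 — true.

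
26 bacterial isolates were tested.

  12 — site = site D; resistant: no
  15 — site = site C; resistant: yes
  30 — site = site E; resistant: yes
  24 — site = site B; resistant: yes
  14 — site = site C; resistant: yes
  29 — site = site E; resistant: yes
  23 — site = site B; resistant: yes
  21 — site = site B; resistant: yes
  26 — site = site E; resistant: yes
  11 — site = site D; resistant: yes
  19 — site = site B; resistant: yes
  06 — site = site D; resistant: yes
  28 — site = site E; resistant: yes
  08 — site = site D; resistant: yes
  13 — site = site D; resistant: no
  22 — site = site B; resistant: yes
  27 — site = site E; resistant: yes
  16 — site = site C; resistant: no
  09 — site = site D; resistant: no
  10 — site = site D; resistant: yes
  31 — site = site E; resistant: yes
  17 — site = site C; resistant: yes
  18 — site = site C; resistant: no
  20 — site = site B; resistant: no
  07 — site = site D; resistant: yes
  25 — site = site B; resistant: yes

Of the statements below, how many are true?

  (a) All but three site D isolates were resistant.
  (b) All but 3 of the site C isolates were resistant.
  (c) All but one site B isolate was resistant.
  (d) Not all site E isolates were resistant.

2

(a) site D: |A| = 8, |A ∩ B| = 5; needs |A ∖ B| = 3 — true.
(b) site C: |A| = 5, |A ∩ B| = 3; needs |A ∖ B| = 3 — false.
(c) site B: |A| = 7, |A ∩ B| = 6; needs |A ∖ B| = 1 — true.
(d) site E: |A| = 6, |A ∩ B| = 6; needs A ⊄ B (|A ∖ B| ≥ 1) — false.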